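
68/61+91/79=2.27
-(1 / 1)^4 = -1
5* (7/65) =0.54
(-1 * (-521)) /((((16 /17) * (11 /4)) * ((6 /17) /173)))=26048437 /264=98668.32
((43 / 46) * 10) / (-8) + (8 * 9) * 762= 10094761 / 184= 54862.83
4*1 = 4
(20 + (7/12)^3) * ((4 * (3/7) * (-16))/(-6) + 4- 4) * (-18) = -34903/21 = -1662.05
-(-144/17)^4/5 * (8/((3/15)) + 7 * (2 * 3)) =-35258499072/417605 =-84430.26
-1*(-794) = 794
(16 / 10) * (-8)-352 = -364.80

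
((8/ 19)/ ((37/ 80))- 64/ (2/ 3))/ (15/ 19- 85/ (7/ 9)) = 233968/ 266955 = 0.88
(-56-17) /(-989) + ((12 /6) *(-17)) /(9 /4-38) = 144943 /141427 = 1.02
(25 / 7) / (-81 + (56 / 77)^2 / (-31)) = -18755 / 425453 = -0.04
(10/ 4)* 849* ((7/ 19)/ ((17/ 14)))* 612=394114.74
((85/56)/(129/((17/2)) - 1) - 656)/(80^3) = -8851931/6909952000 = -0.00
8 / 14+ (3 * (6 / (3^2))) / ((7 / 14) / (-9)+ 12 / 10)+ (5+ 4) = 8161 / 721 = 11.32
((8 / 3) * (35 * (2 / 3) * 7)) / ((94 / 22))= 43120 / 423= 101.94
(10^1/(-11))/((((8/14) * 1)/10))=-175/11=-15.91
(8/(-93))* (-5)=40/93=0.43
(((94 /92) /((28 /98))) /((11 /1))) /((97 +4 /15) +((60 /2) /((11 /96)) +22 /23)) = 4935 /5465428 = 0.00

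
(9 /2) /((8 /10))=45 /8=5.62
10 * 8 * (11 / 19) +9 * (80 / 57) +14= 1386 / 19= 72.95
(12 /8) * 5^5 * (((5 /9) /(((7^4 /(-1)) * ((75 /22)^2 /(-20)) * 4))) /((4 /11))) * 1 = 166375 /129654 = 1.28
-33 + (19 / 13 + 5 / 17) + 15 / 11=-72640 / 2431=-29.88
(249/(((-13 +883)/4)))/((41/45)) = 1494/1189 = 1.26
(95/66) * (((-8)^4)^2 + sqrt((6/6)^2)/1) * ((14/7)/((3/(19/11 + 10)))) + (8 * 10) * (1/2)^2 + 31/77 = 479744571958/2541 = 188801484.44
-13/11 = -1.18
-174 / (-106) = 87 / 53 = 1.64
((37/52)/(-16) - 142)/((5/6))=-354543/2080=-170.45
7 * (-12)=-84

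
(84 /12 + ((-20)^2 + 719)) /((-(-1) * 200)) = 563 /100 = 5.63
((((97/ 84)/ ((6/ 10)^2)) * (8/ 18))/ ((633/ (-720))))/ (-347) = 194000/ 41514039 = 0.00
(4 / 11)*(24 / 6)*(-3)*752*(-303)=10937088 / 11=994280.73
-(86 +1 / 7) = -603 / 7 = -86.14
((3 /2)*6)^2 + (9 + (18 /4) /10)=1809 /20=90.45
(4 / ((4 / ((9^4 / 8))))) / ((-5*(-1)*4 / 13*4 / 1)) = 85293 / 640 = 133.27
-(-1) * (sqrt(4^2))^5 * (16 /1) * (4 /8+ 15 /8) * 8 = 311296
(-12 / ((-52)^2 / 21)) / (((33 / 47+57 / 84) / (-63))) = 1305801 / 307073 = 4.25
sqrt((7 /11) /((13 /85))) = sqrt(85085) /143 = 2.04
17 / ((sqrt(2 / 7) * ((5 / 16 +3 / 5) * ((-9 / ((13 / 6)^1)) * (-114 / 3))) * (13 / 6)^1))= 340 * sqrt(14) / 12483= 0.10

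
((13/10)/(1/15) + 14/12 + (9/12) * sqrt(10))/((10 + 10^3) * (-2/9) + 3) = -186/1993 - 27 * sqrt(10)/7972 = -0.10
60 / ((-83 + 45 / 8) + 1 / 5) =-800 / 1029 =-0.78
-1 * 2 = -2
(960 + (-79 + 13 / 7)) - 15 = 6075 / 7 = 867.86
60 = 60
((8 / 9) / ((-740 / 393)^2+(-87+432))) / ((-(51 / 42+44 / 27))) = -51894864 / 57869942875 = -0.00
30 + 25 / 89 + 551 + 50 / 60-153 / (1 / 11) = -587873 / 534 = -1100.89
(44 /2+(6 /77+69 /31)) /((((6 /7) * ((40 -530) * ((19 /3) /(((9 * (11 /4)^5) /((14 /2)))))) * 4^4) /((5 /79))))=-0.00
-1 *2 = -2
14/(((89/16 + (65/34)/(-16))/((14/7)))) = 2176/423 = 5.14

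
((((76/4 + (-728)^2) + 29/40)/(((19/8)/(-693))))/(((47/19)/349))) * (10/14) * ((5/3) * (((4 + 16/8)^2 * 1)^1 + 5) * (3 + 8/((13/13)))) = -11714586630945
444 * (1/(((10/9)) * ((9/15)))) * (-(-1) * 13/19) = 8658/19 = 455.68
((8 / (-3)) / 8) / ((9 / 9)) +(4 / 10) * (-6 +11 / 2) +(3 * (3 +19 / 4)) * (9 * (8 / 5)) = 5014 / 15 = 334.27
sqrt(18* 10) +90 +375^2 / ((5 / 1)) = 28228.42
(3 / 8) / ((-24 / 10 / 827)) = -4135 / 32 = -129.22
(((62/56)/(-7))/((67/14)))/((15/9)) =-93/4690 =-0.02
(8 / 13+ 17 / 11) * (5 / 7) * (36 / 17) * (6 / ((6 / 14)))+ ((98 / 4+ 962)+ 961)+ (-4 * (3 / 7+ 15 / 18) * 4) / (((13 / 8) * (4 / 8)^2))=198441293 / 102102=1943.56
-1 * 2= -2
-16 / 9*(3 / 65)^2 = -16 / 4225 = -0.00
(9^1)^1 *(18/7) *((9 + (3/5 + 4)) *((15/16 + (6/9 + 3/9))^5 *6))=118267022781/2293760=51560.33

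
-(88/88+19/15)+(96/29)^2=109646/12615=8.69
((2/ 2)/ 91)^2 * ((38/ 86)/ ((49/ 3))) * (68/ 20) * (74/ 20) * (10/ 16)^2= 35853/ 2233352576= 0.00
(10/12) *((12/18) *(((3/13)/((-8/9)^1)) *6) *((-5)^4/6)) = -9375/104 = -90.14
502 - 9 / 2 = 995 / 2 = 497.50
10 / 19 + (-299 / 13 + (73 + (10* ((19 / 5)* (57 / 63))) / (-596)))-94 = -5175967 / 118902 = -43.53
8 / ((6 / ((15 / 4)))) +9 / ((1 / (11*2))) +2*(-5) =193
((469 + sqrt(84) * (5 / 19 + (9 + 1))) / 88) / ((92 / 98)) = 9555 * sqrt(21) / 38456 + 22981 / 4048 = 6.82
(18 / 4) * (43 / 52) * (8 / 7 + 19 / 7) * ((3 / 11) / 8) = 31347 / 64064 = 0.49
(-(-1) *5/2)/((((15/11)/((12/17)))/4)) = 88/17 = 5.18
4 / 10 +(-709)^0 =7 / 5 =1.40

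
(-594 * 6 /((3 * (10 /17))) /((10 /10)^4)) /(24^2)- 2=-5.51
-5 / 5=-1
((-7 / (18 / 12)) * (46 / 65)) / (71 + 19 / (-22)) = -14168 / 300885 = -0.05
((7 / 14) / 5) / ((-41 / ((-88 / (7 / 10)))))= 88 / 287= 0.31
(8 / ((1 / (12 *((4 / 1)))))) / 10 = 192 / 5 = 38.40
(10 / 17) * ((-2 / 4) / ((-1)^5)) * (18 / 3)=30 / 17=1.76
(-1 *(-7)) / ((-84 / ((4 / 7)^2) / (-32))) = 128 / 147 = 0.87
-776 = -776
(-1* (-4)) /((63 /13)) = 52 /63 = 0.83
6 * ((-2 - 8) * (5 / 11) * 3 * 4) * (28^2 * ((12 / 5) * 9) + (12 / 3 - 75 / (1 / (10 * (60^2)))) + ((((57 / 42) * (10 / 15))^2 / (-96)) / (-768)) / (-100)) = 8723719364936041 / 9934848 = 878092887.27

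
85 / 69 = 1.23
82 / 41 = 2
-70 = -70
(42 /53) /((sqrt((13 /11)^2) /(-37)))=-17094 /689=-24.81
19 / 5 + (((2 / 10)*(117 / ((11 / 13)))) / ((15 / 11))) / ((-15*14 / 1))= 6481 / 1750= 3.70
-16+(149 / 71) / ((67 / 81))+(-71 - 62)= -696724 / 4757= -146.46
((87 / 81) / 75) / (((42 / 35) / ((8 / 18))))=58 / 10935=0.01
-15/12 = -5/4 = -1.25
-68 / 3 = -22.67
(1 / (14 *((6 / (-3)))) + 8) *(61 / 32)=13603 / 896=15.18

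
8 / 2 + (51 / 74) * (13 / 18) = 1997 / 444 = 4.50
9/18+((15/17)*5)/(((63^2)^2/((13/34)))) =758767784/1517535243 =0.50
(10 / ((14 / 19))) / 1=95 / 7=13.57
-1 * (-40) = 40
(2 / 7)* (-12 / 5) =-24 / 35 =-0.69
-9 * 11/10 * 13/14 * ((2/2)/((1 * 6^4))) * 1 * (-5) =0.04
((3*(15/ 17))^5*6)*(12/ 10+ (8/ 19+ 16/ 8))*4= 304692840000/ 26977283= 11294.42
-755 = -755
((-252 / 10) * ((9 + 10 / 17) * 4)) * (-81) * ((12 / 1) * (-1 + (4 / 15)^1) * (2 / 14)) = -41827104 / 425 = -98416.72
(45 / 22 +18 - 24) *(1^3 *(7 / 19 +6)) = -957 / 38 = -25.18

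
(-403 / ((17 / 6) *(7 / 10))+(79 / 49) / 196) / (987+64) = -33173617 / 171594668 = -0.19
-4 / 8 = -1 / 2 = -0.50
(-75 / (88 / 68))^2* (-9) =-14630625 / 484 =-30228.56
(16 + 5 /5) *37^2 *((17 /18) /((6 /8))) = 791282 /27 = 29306.74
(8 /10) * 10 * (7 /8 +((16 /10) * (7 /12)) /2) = 161 /15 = 10.73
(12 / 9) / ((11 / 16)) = 1.94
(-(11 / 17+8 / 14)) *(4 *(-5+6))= -580 / 119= -4.87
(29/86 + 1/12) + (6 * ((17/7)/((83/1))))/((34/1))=127625/299796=0.43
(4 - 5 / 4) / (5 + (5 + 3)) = 11 / 52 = 0.21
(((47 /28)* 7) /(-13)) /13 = -47 /676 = -0.07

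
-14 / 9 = -1.56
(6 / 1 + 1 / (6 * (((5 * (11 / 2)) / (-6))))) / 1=328 / 55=5.96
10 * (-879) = -8790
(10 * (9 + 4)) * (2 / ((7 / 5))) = 1300 / 7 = 185.71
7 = 7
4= 4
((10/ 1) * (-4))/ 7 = -5.71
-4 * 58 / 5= -232 / 5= -46.40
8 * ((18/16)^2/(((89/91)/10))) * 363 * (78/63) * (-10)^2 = 414092250/89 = 4652721.91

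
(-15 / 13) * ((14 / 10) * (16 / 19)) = -336 / 247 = -1.36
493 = 493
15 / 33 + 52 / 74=471 / 407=1.16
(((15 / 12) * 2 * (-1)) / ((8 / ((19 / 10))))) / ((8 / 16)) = -19 / 16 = -1.19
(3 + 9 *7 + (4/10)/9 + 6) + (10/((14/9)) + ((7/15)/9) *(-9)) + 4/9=24712/315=78.45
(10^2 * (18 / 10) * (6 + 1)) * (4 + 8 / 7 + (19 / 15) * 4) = 12864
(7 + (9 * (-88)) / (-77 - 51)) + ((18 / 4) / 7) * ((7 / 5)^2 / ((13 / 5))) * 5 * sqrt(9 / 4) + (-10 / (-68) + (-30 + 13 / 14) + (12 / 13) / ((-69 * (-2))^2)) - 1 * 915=-36417894841 / 39281424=-927.10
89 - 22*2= 45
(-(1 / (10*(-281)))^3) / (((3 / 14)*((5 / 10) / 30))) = 7 / 554701025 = 0.00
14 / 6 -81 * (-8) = 1951 / 3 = 650.33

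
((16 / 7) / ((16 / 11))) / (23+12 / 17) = 187 / 2821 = 0.07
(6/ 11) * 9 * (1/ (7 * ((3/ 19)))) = 342/ 77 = 4.44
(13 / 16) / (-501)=-13 / 8016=-0.00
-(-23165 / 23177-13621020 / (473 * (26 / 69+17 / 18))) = 276328682975 / 12677819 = 21796.23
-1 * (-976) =976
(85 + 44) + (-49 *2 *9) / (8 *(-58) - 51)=67317 / 515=130.71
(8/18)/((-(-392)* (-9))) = -1/7938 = -0.00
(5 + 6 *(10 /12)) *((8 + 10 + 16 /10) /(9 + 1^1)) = 98 /5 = 19.60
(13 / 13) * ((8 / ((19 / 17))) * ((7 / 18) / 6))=238 / 513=0.46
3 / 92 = 0.03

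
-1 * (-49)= 49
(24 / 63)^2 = 64 / 441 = 0.15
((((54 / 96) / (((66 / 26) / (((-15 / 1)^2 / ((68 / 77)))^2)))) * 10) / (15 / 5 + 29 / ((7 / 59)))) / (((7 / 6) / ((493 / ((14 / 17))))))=66131690625 / 221696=298298.98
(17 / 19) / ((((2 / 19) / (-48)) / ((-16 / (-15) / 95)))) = -2176 / 475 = -4.58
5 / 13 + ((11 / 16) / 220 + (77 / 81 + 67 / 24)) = 1391653 / 336960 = 4.13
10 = 10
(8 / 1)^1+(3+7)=18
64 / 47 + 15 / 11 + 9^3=378302 / 517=731.73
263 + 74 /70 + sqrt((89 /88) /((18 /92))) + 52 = sqrt(22517) /66 + 11062 /35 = 318.33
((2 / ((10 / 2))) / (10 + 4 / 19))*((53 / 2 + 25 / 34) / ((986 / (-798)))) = -3510003 / 4064785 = -0.86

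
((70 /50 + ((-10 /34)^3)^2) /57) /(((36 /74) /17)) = 1042420166 /1213977735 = 0.86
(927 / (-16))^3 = -796597983 / 4096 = -194481.93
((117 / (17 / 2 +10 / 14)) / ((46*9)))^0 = 1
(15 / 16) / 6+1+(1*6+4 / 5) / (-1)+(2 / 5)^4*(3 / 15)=-563863 / 100000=-5.64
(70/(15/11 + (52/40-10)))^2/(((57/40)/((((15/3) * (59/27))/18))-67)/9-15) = -349811000000/85237567589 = -4.10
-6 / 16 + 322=2573 / 8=321.62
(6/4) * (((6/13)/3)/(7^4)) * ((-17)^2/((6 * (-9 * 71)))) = -289/39890214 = -0.00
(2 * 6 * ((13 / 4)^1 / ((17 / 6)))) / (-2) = -117 / 17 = -6.88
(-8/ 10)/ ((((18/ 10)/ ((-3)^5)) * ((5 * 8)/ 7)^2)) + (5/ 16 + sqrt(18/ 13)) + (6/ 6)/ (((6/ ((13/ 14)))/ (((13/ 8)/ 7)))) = 3 * sqrt(26)/ 13 + 429937/ 117600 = 4.83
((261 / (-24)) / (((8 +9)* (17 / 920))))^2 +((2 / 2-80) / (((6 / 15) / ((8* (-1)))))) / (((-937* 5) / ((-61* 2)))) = 97013625017 / 78259177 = 1239.65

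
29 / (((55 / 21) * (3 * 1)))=203 / 55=3.69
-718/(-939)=718/939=0.76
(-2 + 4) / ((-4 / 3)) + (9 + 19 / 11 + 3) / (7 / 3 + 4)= 0.67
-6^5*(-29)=225504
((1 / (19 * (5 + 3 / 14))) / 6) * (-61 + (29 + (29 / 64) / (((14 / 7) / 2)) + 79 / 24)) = -37975 / 798912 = -0.05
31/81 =0.38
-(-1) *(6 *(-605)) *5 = -18150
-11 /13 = -0.85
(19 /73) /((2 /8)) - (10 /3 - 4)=374 /219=1.71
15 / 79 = 0.19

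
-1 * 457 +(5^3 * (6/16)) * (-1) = -4031/8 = -503.88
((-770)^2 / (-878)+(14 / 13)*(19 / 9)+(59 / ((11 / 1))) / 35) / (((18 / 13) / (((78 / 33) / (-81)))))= 172972823959 / 12197981565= 14.18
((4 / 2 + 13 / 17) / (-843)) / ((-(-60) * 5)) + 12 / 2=25795753 / 4299300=6.00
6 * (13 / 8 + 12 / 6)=87 / 4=21.75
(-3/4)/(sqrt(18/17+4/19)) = -3* sqrt(132430)/1640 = -0.67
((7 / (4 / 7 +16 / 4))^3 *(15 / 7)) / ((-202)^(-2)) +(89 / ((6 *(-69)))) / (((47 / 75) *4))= 8340095751115 / 26566656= 313930.96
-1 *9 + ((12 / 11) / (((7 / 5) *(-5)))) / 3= -697 / 77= -9.05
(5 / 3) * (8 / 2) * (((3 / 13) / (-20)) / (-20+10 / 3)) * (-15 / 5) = -9 / 650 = -0.01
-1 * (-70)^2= -4900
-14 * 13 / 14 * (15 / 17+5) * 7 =-9100 / 17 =-535.29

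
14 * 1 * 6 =84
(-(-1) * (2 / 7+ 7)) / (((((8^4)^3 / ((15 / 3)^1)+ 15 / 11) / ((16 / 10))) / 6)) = 26928 / 5291399709197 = 0.00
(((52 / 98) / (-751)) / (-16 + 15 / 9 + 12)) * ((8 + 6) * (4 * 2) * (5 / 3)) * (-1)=-2080 / 36799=-0.06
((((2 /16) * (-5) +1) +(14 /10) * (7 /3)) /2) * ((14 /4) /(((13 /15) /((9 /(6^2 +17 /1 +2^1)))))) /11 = 27531 /251680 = 0.11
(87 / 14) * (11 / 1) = 957 / 14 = 68.36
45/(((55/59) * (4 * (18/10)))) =295/44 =6.70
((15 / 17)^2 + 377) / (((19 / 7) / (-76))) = -3056984 / 289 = -10577.80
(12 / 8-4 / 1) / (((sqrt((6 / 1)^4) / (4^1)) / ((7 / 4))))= -35 / 72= -0.49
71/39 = 1.82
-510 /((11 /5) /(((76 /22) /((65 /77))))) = -948.67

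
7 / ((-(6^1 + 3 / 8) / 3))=-56 / 17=-3.29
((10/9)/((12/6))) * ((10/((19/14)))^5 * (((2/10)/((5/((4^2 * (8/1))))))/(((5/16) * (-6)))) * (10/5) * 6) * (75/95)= -312167.19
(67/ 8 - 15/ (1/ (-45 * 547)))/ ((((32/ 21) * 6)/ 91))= 1881613279/ 512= 3675025.94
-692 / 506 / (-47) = 346 / 11891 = 0.03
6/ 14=3/ 7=0.43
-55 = -55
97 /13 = 7.46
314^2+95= 98691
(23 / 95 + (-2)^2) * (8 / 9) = 3224 / 855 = 3.77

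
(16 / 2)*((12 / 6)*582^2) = 5419584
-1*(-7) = 7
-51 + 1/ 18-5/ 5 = -935/ 18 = -51.94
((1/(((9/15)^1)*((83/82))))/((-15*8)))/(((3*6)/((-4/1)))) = 41/13446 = 0.00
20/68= 5/17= 0.29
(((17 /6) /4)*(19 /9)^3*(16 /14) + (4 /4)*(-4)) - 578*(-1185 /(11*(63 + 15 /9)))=15787466644 /16334703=966.50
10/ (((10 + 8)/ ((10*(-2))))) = -100/ 9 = -11.11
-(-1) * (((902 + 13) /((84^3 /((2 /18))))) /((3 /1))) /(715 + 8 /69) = 7015 /87737380416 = 0.00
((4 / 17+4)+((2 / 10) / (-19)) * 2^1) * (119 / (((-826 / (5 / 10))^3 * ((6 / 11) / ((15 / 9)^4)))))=-4679125 / 2973664467648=-0.00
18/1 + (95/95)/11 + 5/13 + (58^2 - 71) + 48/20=2369421/715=3313.88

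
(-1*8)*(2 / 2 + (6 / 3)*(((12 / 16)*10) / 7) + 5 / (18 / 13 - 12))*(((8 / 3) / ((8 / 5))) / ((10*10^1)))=-0.36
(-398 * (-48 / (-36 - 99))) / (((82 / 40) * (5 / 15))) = -25472 / 123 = -207.09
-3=-3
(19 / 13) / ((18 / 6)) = 19 / 39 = 0.49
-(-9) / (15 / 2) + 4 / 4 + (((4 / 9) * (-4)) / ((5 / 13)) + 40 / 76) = -1621 / 855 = -1.90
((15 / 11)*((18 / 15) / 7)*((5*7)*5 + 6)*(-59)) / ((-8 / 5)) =480555 / 308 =1560.24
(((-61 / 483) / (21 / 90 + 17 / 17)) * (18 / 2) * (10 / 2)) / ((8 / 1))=-13725 / 23828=-0.58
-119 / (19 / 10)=-1190 / 19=-62.63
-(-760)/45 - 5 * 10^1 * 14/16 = -967/36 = -26.86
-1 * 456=-456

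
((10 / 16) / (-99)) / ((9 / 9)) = -0.01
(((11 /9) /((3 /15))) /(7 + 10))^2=3025 /23409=0.13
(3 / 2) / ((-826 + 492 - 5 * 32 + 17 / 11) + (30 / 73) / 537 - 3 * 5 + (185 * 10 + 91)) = 431211 / 412107266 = 0.00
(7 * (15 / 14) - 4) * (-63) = -441 / 2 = -220.50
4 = 4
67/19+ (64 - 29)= 732/19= 38.53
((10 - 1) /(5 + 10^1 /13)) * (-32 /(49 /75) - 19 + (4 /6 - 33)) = -191698 /1225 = -156.49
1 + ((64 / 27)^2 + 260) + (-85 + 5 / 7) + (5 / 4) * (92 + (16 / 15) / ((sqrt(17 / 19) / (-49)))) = 1517290 / 5103 -196 * sqrt(323) / 51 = 228.26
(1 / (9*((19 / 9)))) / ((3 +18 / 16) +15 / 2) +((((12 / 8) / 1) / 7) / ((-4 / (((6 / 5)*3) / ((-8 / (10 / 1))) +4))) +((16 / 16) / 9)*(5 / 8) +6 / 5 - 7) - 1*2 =-22855663 / 2968560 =-7.70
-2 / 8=-1 / 4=-0.25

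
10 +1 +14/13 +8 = 261/13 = 20.08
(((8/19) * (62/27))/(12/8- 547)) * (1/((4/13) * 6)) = -0.00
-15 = -15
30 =30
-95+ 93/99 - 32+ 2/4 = -8287/66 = -125.56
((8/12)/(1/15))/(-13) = -10/13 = -0.77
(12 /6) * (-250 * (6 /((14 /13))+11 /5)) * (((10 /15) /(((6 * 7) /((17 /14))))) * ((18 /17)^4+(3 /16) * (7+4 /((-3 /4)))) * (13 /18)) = -97370975 /1147041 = -84.89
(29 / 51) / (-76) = -29 / 3876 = -0.01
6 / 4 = 3 / 2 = 1.50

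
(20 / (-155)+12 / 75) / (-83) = -24 / 64325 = -0.00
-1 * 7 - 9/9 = -8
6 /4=3 /2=1.50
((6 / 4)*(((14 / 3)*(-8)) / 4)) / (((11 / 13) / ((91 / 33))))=-16562 / 363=-45.63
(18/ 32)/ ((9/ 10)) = 5/ 8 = 0.62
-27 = -27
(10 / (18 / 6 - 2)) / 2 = 5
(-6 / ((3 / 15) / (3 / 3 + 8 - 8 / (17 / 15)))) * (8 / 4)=-1980 / 17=-116.47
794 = 794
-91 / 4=-22.75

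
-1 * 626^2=-391876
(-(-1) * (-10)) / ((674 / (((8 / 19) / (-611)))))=40 / 3912233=0.00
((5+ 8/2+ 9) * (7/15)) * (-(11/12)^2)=-847/120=-7.06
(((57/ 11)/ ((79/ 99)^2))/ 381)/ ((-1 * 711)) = -1881/ 62615953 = -0.00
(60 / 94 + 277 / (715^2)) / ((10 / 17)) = 260946073 / 240275750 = 1.09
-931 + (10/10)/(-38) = -35379/38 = -931.03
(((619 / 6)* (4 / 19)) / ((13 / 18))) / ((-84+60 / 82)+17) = -304548 / 671099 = -0.45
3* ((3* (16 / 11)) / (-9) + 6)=182 / 11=16.55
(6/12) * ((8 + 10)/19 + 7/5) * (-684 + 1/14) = -427045/532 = -802.72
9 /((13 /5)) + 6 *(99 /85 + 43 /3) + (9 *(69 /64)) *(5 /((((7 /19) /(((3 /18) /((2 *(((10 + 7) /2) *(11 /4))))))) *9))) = 262747753 /2722720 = 96.50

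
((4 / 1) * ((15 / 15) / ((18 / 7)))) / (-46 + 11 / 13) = -182 / 5283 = -0.03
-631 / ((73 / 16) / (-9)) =90864 / 73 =1244.71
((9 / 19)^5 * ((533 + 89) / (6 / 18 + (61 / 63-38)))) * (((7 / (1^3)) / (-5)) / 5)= 8098629399 / 71559261100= 0.11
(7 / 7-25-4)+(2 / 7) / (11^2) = -23714 / 847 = -28.00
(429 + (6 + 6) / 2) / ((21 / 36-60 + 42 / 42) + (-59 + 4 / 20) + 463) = 26100 / 20747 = 1.26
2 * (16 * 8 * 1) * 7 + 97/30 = 53857/30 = 1795.23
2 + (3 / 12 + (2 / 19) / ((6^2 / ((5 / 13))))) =20017 / 8892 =2.25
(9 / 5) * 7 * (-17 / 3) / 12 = -119 / 20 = -5.95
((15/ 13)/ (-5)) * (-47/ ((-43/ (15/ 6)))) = -705/ 1118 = -0.63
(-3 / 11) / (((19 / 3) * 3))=-3 / 209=-0.01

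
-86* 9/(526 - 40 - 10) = -387/238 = -1.63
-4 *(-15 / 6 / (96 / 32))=10 / 3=3.33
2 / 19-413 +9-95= -9479 / 19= -498.89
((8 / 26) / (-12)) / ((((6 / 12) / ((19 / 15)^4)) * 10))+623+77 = 699.99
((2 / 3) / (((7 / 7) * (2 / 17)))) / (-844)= -17 / 2532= -0.01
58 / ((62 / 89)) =2581 / 31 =83.26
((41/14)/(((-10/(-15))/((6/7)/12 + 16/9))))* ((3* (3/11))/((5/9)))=11.96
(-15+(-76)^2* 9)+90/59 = 3066261/59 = 51970.53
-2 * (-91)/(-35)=-26/5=-5.20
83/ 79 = 1.05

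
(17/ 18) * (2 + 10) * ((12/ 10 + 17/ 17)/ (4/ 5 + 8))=17/ 6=2.83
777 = 777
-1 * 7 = -7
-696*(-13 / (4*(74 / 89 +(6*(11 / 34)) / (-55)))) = 17112030 / 6023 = 2841.11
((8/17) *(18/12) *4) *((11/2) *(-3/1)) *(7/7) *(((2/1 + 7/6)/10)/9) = -418/255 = -1.64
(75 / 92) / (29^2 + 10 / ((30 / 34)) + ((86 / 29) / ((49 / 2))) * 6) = 319725 / 334566556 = 0.00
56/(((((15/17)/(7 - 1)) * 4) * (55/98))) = 169.63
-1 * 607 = -607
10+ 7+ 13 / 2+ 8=63 / 2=31.50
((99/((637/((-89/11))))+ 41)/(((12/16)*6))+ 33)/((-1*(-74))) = 239821/424242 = 0.57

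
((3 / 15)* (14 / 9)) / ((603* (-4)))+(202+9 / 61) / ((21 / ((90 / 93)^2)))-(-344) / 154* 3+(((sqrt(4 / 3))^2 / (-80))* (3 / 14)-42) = -25757905476953 / 979859394360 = -26.29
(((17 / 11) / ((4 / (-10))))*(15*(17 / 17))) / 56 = -1275 / 1232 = -1.03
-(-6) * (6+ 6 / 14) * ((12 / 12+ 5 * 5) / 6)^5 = 3712930 / 63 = 58935.40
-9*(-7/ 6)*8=84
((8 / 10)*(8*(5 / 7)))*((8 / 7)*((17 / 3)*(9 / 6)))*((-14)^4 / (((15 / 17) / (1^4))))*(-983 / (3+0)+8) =-27812657152 / 45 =-618059047.82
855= 855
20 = 20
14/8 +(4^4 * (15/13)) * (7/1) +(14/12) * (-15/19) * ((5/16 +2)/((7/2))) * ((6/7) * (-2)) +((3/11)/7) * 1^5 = 78758611/38038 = 2070.52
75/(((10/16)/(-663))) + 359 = -79201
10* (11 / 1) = 110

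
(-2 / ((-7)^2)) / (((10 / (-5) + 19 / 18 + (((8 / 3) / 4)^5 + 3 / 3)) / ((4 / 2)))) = -1944 / 4459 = -0.44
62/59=1.05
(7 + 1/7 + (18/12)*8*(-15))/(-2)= 605/7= 86.43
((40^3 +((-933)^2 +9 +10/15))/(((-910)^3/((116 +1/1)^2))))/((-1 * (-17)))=-9461799/9475375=-1.00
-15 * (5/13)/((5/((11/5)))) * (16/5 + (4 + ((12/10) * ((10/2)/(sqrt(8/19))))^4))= -4829517/260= -18575.07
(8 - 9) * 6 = -6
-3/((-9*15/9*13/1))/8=1/520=0.00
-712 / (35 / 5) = -712 / 7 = -101.71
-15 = -15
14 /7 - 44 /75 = 106 /75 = 1.41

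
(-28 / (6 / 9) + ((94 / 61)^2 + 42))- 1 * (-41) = 161397 / 3721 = 43.37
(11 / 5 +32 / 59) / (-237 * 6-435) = -0.00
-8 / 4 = -2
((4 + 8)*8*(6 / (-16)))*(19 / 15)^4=-521284 / 5625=-92.67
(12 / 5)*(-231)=-554.40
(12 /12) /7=1 /7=0.14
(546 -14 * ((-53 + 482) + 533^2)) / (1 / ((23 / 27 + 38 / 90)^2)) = -117824374304 / 18225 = -6464986.24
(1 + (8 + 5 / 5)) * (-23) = -230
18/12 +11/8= 23/8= 2.88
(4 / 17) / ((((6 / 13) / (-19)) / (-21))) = 3458 / 17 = 203.41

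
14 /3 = 4.67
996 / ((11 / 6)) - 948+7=-4375 / 11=-397.73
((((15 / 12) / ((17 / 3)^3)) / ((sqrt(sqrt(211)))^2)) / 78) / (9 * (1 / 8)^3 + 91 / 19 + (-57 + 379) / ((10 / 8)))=91200 * sqrt(211) / 57335075030987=0.00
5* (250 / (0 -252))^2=78125 / 15876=4.92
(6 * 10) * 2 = 120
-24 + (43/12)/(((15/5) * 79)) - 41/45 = -118007/4740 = -24.90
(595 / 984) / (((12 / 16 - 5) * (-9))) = 35 / 2214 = 0.02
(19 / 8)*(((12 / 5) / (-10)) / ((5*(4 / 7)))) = -399 / 2000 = -0.20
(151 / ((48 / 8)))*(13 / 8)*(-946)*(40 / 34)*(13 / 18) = -60352435 / 1836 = -32871.70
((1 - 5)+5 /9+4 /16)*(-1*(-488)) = -1558.89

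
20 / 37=0.54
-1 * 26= -26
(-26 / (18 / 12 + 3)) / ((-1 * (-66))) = -26 / 297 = -0.09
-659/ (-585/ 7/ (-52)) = -18452/ 45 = -410.04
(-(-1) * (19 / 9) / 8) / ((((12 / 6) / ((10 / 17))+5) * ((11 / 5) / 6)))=475 / 5544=0.09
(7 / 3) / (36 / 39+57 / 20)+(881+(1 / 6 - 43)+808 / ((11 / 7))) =87599195 / 64746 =1352.97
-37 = -37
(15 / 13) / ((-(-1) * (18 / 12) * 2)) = 5 / 13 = 0.38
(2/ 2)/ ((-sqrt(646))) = -0.04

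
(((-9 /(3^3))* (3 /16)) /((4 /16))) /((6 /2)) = -1 /12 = -0.08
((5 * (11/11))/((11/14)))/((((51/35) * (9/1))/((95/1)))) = 232750/5049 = 46.10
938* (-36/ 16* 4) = -8442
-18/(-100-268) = 9/184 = 0.05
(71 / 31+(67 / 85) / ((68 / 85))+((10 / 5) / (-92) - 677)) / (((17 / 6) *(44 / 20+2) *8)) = -163329535 / 23078384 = -7.08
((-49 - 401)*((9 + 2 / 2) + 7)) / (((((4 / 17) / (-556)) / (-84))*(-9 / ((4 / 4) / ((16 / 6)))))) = 63269325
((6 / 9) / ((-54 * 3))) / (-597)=1 / 145071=0.00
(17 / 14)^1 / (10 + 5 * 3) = 17 / 350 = 0.05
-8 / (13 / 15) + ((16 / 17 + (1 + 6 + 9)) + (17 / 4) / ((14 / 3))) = 106695 / 12376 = 8.62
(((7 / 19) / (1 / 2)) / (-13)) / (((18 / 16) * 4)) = -28 / 2223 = -0.01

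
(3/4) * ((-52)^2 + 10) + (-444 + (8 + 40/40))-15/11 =35181/22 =1599.14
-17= -17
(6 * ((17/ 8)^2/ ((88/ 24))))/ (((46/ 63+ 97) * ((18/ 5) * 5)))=18207/ 4334528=0.00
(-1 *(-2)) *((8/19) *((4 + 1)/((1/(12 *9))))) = 8640/19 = 454.74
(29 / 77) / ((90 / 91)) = 377 / 990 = 0.38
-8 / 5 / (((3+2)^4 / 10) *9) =-0.00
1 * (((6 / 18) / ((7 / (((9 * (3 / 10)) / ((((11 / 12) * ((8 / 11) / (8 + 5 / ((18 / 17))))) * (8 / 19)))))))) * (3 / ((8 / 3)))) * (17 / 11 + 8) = 352431 / 5632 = 62.58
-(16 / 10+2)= -18 / 5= -3.60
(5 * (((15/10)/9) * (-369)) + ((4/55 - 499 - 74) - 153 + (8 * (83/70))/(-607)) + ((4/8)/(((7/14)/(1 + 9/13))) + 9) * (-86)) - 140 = -12717101261/6076070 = -2092.98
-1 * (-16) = 16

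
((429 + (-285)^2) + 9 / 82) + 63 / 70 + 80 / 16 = 16740302 / 205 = 81660.01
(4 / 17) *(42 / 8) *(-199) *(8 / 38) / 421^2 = -16716 / 57248843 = -0.00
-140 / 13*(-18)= 2520 / 13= 193.85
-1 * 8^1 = -8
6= 6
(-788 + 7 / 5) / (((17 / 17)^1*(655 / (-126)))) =151.32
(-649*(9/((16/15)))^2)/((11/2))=-1075275/128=-8400.59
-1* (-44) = 44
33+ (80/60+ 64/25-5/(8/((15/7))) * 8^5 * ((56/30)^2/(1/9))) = -1376219.11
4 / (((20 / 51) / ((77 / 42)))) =187 / 10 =18.70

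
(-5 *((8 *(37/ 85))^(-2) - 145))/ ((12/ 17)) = 359751025/ 350464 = 1026.50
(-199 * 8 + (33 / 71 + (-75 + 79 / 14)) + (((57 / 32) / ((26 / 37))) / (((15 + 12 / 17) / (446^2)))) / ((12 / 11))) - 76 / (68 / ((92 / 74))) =1928246416620889 / 69445102272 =27766.49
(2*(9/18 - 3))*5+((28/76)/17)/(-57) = -460282/18411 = -25.00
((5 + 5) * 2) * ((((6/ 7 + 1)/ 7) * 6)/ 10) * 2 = 312/ 49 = 6.37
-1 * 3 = -3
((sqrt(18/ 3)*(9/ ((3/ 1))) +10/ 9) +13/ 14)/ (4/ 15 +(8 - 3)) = 1285/ 3318 +45*sqrt(6)/ 79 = 1.78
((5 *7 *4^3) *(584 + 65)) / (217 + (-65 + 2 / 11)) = 7995680 / 837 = 9552.78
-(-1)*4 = 4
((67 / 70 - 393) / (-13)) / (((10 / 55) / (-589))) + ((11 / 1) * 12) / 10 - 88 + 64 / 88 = -150562931 / 1540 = -97768.14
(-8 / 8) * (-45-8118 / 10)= 4284 / 5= 856.80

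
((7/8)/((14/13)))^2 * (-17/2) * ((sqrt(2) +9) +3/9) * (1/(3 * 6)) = -20111/6912 - 2873 * sqrt(2)/9216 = -3.35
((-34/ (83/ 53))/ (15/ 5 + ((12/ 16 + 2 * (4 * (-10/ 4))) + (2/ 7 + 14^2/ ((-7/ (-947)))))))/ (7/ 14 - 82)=100912/ 10038531529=0.00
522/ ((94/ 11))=2871/ 47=61.09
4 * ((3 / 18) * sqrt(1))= 2 / 3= 0.67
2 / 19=0.11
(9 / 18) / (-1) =-1 / 2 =-0.50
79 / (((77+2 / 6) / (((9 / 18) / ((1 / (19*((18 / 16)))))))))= 40527 / 3712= 10.92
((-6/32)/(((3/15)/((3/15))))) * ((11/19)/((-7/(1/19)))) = 33/40432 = 0.00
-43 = -43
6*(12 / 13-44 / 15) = -784 / 65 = -12.06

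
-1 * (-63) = 63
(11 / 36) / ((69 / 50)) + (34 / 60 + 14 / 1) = 45917 / 3105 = 14.79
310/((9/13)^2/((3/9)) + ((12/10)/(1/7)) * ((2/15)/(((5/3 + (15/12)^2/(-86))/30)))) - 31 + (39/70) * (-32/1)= -152038717709/4391458785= -34.62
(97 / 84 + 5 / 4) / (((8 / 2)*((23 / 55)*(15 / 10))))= 5555 / 5796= 0.96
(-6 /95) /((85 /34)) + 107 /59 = 50117 /28025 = 1.79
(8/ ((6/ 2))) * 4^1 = 32/ 3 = 10.67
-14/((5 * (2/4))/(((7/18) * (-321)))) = 10486/15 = 699.07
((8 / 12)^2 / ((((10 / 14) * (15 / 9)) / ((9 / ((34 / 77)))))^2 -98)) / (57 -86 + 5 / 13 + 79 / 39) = 1835511678 / 10761300948467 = 0.00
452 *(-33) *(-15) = 223740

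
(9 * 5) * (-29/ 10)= -261/ 2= -130.50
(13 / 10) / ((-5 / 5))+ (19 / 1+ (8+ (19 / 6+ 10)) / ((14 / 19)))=19499 / 420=46.43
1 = 1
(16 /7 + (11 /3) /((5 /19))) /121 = 1703 /12705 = 0.13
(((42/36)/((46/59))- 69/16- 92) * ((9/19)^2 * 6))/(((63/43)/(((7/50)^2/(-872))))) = 283569993/144804320000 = 0.00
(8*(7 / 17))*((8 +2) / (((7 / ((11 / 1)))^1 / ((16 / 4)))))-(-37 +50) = 3299 / 17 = 194.06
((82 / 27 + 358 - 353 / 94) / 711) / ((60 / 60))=906781 / 1804518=0.50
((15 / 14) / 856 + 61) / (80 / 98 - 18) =-5117273 / 1441504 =-3.55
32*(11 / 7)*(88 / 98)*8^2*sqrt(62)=991232*sqrt(62) / 343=22755.01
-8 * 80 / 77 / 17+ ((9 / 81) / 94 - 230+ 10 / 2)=-249708281 / 1107414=-225.49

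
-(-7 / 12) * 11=77 / 12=6.42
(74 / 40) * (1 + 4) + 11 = 81 / 4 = 20.25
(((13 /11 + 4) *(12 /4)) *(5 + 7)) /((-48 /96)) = -4104 /11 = -373.09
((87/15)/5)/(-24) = -29/600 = -0.05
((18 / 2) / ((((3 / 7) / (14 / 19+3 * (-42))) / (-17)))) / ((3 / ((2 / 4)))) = 141610 / 19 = 7453.16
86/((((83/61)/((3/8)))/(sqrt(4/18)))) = 2623 * sqrt(2)/332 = 11.17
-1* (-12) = 12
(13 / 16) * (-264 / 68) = -3.15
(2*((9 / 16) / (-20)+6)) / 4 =2.99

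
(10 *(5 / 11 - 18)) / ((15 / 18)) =-2316 / 11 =-210.55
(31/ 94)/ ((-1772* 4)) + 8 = 5330145/ 666272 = 8.00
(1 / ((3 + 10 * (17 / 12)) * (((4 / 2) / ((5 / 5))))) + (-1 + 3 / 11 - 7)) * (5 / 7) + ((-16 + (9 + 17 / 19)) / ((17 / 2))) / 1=-2275146 / 365959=-6.22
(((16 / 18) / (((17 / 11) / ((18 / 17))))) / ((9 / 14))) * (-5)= -4.74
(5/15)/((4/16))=4/3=1.33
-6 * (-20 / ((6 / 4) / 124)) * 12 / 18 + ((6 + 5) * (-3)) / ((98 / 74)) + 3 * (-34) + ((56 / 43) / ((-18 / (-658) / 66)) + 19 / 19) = 60868022 / 6321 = 9629.49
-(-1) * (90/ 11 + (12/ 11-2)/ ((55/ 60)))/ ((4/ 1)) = 435/ 242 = 1.80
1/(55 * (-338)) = -1/18590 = -0.00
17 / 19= 0.89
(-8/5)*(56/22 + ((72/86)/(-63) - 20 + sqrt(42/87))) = 462688/16555 - 8*sqrt(406)/145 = 26.84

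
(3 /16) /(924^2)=1 /4553472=0.00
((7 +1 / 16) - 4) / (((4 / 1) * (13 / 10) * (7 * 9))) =35 / 3744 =0.01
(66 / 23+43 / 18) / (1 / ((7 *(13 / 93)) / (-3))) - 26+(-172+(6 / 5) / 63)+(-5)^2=-706245571 / 4042710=-174.70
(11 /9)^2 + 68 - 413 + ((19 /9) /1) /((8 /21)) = -219001 /648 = -337.96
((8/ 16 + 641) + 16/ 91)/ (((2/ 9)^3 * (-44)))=-85136265/ 64064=-1328.93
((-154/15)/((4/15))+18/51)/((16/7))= -9079/544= -16.69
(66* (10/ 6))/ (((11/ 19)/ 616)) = 117040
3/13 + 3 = 42/13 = 3.23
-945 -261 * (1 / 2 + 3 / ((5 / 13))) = -31113 / 10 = -3111.30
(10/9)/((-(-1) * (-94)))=-5/423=-0.01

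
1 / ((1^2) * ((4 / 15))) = 15 / 4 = 3.75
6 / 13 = 0.46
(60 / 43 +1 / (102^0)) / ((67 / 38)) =3914 / 2881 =1.36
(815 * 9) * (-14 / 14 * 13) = -95355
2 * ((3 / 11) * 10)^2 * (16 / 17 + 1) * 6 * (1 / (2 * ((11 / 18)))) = 291600 / 2057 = 141.76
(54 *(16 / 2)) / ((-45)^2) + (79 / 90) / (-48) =4213 / 21600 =0.20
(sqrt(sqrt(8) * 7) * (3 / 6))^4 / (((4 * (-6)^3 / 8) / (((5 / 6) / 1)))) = -245 / 1296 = -0.19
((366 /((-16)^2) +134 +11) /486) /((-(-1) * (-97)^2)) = 18743 /585315072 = 0.00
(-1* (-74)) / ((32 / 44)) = 407 / 4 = 101.75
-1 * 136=-136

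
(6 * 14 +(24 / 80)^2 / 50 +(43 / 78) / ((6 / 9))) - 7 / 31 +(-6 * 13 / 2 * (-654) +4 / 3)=154703254631 / 6045000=25591.94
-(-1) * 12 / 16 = 3 / 4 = 0.75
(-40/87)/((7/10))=-400/609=-0.66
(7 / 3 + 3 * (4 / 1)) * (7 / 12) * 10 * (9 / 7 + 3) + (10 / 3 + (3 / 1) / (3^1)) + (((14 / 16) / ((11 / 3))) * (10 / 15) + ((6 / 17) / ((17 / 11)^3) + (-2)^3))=3912927229 / 11024772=354.92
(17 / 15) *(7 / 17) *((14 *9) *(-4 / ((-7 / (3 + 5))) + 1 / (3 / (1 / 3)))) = 275.33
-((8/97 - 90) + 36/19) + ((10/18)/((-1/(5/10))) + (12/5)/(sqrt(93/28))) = 89.06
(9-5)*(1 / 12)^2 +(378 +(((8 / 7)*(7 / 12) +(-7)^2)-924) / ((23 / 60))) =-1575553 / 828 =-1902.84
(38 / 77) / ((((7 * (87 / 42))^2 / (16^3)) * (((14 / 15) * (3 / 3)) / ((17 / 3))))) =26460160 / 453299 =58.37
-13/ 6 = -2.17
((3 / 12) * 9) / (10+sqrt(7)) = 15 / 62 - 3 * sqrt(7) / 124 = 0.18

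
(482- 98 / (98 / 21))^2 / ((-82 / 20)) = -2125210 / 41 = -51834.39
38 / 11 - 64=-666 / 11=-60.55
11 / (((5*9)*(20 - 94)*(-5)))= 11 / 16650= 0.00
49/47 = 1.04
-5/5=-1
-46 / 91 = -0.51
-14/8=-7/4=-1.75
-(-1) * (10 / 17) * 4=40 / 17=2.35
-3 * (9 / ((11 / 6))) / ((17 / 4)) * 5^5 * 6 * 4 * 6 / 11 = -141759.84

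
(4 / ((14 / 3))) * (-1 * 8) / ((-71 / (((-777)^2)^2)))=2499351123024 / 71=35202128493.30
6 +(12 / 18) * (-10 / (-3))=74 / 9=8.22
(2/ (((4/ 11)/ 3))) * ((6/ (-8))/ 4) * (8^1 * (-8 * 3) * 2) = 1188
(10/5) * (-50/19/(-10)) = 10/19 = 0.53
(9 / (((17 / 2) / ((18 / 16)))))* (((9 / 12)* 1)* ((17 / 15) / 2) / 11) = 81 / 1760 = 0.05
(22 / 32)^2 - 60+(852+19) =207737 / 256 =811.47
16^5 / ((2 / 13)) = 6815744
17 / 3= 5.67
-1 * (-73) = 73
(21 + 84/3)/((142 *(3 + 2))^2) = 49/504100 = 0.00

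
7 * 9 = 63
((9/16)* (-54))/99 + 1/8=-0.18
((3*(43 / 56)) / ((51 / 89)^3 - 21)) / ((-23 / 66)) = 1000351011 / 3149524504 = 0.32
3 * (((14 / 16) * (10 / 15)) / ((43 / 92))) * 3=483 / 43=11.23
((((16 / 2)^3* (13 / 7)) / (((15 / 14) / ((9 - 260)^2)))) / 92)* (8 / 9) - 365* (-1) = 1678471949 / 3105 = 540570.68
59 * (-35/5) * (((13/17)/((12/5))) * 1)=-26845/204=-131.59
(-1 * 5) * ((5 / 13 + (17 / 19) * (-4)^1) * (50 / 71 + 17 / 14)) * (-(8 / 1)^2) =-240739680 / 122759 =-1961.08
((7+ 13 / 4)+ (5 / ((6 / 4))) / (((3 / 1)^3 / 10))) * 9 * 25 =93025 / 36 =2584.03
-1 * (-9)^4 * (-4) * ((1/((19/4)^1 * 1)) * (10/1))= 1049760/19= 55250.53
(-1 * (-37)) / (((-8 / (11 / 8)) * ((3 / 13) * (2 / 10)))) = -26455 / 192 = -137.79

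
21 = 21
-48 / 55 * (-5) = 48 / 11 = 4.36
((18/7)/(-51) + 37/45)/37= 4133/198135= 0.02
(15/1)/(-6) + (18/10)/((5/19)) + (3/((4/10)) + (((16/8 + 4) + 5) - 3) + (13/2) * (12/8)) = 2959/100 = 29.59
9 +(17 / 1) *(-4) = -59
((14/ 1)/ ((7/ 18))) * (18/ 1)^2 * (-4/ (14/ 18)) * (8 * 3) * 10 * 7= -100776960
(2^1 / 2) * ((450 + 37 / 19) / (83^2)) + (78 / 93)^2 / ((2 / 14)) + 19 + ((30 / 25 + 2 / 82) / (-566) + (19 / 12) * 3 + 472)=14616505667559133 / 29189957407060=500.74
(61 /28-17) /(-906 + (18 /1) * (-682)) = 0.00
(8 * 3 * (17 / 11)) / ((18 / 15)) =340 / 11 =30.91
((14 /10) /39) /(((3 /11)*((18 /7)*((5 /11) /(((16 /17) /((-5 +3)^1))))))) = -23716 /447525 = -0.05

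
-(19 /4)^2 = -361 /16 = -22.56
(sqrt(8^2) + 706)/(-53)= -714/53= -13.47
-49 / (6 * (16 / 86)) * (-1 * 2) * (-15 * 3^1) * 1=-31605 / 8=-3950.62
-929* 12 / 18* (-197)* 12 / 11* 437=639813448 / 11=58164858.91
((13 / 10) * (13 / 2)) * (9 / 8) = 1521 / 160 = 9.51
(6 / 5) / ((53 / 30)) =36 / 53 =0.68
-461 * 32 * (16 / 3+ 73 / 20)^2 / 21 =-38265766 / 675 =-56690.02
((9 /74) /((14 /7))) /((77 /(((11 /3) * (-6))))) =-9 /518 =-0.02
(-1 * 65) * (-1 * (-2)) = -130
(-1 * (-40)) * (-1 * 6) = -240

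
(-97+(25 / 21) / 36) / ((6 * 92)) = -73307 / 417312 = -0.18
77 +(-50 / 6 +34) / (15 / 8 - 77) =138215 / 1803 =76.66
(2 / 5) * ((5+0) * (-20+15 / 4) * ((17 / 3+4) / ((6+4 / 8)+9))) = -1885 / 93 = -20.27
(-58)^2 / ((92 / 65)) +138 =57839 / 23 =2514.74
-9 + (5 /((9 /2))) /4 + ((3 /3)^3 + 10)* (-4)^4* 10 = 506723 /18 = 28151.28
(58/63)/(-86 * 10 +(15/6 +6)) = -116/107289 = -0.00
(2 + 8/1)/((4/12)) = 30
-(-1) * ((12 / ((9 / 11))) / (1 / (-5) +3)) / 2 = 55 / 21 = 2.62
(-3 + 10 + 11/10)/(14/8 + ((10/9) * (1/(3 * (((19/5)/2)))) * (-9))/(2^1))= 9234/995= 9.28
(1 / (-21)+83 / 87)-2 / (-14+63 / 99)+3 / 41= 197371 / 174783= 1.13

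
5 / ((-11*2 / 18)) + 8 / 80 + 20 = 1761 / 110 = 16.01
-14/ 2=-7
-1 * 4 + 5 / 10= -7 / 2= -3.50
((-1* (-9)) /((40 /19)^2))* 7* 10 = 22743 /160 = 142.14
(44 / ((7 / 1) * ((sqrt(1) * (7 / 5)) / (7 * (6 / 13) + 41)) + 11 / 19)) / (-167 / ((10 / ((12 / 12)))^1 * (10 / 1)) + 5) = 15021875 / 910089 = 16.51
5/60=1/12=0.08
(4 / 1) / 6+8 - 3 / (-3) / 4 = 8.92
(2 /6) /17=1 /51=0.02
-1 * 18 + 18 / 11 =-16.36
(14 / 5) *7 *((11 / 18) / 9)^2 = 5929 / 65610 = 0.09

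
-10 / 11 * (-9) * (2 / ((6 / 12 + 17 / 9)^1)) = 3240 / 473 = 6.85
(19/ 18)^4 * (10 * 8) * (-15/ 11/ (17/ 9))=-71.70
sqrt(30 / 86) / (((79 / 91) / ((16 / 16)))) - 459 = -459 + 91 * sqrt(645) / 3397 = -458.32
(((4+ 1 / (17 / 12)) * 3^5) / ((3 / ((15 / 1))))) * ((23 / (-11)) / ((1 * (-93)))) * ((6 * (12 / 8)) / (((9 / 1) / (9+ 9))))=13413600 / 5797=2313.89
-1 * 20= -20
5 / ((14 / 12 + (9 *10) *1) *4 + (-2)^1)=15 / 1088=0.01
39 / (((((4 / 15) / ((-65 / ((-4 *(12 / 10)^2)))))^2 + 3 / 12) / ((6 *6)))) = 370743750000 / 66163081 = 5603.48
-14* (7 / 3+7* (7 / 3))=-784 / 3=-261.33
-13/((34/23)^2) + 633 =724871/1156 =627.05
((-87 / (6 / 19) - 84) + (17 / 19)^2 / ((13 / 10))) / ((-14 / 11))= 37053357 / 131404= 281.98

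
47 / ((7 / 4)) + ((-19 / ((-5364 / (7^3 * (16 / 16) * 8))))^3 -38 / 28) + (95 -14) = 4942214643481 / 4822989642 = 1024.72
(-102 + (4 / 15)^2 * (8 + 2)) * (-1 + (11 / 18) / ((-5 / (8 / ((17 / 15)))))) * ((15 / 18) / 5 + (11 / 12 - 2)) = -476311 / 2754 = -172.95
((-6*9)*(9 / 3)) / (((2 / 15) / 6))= -7290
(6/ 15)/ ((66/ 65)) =13/ 33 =0.39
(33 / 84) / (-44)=-1 / 112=-0.01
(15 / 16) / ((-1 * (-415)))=3 / 1328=0.00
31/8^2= 31/64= 0.48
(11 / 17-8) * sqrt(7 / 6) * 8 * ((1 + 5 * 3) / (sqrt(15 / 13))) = -1600 * sqrt(910) / 51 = -946.39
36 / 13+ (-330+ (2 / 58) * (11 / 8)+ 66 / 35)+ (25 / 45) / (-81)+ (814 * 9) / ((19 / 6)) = 1988.17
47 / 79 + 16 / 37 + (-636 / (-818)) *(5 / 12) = 3231049 / 2391014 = 1.35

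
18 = 18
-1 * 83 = -83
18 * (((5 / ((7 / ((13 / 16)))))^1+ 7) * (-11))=-84051 / 56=-1500.91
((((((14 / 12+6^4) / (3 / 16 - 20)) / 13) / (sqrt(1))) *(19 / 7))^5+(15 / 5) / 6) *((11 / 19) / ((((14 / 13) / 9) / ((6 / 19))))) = -50977122575429411024198072872961 / 69893641395123023266560954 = -729352.79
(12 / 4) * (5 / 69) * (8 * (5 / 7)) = 1.24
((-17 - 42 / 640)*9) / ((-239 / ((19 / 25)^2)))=17742789 / 47800000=0.37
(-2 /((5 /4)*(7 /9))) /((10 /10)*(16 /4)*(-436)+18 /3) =36 /30415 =0.00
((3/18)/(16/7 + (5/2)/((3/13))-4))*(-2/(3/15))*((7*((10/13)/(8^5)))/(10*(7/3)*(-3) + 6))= 1225/2610429952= 0.00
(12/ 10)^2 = 36/ 25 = 1.44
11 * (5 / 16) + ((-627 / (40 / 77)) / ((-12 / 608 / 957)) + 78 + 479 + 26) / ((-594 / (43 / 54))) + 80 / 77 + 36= -352135043321 / 4490640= -78415.34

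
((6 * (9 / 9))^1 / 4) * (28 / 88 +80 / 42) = 1027 / 308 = 3.33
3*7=21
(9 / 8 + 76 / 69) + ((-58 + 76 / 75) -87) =-652097 / 4600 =-141.76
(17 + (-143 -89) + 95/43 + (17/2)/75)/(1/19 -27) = 26063611/3302400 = 7.89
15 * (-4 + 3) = -15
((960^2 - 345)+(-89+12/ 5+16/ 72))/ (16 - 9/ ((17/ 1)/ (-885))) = 1901.16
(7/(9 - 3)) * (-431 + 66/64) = -96313/192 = -501.63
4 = 4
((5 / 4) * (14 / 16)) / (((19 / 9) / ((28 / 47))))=2205 / 7144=0.31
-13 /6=-2.17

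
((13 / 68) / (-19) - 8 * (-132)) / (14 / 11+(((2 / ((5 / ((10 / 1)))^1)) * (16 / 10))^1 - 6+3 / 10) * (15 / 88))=60030916 / 79135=758.59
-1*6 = -6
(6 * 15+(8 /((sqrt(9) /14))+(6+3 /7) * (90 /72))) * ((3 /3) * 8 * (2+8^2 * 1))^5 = 38885440776044544 /7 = 5555062968006363.43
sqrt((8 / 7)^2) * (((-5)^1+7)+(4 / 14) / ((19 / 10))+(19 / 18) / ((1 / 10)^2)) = 1031392 / 8379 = 123.09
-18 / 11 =-1.64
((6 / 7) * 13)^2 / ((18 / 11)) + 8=4110 / 49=83.88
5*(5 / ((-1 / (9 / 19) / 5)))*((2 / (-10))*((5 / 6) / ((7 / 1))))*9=3375 / 266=12.69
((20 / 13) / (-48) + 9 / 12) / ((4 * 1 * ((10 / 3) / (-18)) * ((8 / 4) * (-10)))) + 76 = 98863 / 1300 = 76.05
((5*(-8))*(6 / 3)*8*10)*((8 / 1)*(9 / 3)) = -153600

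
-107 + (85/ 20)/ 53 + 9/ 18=-22561/ 212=-106.42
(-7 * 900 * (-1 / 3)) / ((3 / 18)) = 12600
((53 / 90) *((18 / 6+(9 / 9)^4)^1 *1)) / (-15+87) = 53 / 1620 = 0.03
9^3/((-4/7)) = -5103/4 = -1275.75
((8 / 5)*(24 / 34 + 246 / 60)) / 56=817 / 5950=0.14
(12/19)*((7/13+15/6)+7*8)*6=55260/247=223.72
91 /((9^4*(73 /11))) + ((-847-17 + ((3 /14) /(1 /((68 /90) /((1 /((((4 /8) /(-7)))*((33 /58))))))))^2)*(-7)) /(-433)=-334187173881089743 /23929349972194800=-13.97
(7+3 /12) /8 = 29 /32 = 0.91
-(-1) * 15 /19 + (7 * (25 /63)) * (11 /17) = 7520 /2907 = 2.59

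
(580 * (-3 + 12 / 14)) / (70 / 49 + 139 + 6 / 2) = -2175 / 251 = -8.67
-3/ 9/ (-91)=0.00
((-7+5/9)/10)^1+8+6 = 601/45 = 13.36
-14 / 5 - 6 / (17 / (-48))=1202 / 85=14.14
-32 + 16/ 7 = -208/ 7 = -29.71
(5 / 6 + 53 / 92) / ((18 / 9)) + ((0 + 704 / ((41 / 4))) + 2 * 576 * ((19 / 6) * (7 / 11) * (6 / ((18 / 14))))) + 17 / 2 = 2716400459 / 248952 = 10911.34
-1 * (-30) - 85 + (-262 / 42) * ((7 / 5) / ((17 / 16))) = -16121 / 255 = -63.22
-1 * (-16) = 16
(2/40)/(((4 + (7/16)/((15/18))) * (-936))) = -1/84708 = -0.00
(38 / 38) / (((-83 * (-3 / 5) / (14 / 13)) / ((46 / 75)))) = 644 / 48555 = 0.01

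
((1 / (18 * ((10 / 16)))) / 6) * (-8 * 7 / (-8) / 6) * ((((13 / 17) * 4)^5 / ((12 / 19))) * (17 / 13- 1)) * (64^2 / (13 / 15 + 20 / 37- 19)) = -147375973728256 / 280735545897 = -524.96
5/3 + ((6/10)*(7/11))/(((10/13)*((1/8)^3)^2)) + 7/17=1824944606/14025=130120.83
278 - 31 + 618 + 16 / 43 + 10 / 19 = 707439 / 817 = 865.90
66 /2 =33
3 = 3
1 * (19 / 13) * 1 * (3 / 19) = 3 / 13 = 0.23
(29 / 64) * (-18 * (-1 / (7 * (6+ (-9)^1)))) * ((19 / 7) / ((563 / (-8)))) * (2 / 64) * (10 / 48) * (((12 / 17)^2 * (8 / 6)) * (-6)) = -24795 / 63781144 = -0.00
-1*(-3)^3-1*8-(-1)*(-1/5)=94/5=18.80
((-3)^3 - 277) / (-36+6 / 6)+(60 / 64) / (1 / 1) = 9.62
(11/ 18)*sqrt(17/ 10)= 11*sqrt(170)/ 180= 0.80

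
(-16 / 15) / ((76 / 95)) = -4 / 3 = -1.33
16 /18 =8 /9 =0.89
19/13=1.46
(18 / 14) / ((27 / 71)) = 71 / 21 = 3.38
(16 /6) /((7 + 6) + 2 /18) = 12 /59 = 0.20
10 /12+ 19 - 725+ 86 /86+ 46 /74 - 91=-176389 /222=-794.55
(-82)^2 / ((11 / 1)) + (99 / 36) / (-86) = 2312935 / 3784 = 611.24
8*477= 3816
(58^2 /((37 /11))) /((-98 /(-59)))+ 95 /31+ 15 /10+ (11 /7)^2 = 609.14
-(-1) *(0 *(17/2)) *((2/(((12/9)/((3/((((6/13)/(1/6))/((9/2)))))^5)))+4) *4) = 0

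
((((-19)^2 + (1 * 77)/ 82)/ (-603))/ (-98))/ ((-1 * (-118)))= 9893/ 190597848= 0.00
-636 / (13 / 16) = -10176 / 13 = -782.77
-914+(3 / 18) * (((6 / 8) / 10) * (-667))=-73787 / 80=-922.34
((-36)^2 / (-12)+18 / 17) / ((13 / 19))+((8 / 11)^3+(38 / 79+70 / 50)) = -17897034557 / 116189645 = -154.03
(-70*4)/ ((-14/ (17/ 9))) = 340/ 9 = 37.78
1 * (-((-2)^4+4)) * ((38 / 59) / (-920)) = 19 / 1357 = 0.01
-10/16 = -5/8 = -0.62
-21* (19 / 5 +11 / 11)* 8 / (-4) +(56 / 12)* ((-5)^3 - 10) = -2142 / 5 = -428.40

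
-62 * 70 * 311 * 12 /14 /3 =-385640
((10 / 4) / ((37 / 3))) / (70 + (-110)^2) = 3 / 180116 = 0.00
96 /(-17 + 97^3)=6 /57041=0.00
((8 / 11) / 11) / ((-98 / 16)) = -64 / 5929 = -0.01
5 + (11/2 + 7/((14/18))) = 39/2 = 19.50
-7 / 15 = -0.47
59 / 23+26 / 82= 2718 / 943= 2.88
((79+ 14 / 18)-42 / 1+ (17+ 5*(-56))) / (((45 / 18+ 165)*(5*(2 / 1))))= -2027 / 15075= -0.13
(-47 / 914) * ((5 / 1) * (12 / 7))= -1410 / 3199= -0.44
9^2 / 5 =81 / 5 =16.20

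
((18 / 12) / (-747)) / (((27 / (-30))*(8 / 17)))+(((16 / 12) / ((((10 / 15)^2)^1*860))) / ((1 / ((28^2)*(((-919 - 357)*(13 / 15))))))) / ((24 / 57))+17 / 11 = -1522455135187 / 211998600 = -7181.44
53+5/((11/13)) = 648/11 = 58.91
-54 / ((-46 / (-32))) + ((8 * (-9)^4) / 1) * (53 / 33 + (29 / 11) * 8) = 301394088 / 253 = 1191280.98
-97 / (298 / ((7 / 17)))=-679 / 5066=-0.13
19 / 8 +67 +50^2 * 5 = 100555 / 8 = 12569.38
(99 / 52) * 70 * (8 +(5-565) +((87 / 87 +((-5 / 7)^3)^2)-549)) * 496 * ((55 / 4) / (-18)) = 12134323238125 / 218491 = 55536947.69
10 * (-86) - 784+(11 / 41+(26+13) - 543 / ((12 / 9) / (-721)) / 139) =11573405 / 22796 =507.69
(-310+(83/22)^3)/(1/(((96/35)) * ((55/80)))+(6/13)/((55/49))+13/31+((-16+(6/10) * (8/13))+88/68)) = 280455242145/14198667076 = 19.75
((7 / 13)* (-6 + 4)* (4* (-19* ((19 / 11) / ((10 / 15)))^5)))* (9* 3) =2160676176687 / 8374652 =258001.91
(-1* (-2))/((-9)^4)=2/6561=0.00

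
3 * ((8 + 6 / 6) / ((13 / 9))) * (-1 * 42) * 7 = -71442 / 13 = -5495.54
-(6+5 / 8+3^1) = -9.62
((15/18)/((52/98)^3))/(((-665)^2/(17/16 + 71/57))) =1010821/34719489792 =0.00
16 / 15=1.07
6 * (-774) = -4644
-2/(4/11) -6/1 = -23/2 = -11.50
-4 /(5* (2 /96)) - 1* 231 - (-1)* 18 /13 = -17421 /65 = -268.02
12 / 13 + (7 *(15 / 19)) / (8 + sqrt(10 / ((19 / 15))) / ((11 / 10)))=363369 / 214721- 28875 *sqrt(114) / 1255292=1.45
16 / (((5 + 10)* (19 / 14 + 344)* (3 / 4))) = 896 / 217575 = 0.00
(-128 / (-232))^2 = 256 / 841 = 0.30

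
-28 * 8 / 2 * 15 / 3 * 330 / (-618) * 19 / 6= 292600 / 309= 946.93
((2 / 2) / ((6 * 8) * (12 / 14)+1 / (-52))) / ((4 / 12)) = 1092 / 14969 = 0.07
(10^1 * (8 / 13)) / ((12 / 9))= 60 / 13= 4.62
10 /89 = 0.11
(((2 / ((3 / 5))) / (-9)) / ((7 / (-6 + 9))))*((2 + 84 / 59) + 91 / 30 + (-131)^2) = -30386399 / 11151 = -2724.99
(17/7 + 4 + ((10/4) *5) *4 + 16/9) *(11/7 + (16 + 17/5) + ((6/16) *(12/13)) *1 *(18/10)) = 72060217/57330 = 1256.94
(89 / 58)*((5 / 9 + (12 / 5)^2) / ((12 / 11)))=47971 / 5400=8.88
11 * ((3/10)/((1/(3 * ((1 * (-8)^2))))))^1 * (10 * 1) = 6336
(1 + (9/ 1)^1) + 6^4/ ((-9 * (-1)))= 154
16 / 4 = 4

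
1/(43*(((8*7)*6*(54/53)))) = 53/780192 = 0.00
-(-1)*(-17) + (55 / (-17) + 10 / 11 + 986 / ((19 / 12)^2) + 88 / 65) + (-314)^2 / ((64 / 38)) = 2068190982113 / 35103640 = 58916.71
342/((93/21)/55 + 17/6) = 790020/6731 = 117.37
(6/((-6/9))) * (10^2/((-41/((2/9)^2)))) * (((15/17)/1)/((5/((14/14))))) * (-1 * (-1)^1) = 400/2091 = 0.19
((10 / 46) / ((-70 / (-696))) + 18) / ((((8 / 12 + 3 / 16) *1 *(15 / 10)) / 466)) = 48404352 / 6601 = 7332.88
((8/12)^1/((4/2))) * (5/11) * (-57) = -95/11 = -8.64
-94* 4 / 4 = -94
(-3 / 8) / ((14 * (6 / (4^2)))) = -1 / 14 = -0.07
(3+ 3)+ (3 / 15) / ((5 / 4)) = 154 / 25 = 6.16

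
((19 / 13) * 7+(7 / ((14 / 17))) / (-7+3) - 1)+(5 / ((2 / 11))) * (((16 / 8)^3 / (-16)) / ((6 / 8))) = -3503 / 312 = -11.23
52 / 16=13 / 4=3.25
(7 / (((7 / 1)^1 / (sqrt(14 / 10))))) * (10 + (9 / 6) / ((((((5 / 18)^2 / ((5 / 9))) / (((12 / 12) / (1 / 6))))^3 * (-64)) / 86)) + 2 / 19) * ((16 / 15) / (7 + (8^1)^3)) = -2058241408 * sqrt(35) / 30815625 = -395.15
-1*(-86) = 86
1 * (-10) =-10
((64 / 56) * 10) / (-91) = -80 / 637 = -0.13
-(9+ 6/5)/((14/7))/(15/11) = -187/50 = -3.74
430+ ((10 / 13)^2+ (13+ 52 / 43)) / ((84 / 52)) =1718443 / 3913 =439.16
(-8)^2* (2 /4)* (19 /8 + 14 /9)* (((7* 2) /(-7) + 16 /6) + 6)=22640 /27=838.52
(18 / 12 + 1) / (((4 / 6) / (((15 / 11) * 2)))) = 225 / 22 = 10.23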